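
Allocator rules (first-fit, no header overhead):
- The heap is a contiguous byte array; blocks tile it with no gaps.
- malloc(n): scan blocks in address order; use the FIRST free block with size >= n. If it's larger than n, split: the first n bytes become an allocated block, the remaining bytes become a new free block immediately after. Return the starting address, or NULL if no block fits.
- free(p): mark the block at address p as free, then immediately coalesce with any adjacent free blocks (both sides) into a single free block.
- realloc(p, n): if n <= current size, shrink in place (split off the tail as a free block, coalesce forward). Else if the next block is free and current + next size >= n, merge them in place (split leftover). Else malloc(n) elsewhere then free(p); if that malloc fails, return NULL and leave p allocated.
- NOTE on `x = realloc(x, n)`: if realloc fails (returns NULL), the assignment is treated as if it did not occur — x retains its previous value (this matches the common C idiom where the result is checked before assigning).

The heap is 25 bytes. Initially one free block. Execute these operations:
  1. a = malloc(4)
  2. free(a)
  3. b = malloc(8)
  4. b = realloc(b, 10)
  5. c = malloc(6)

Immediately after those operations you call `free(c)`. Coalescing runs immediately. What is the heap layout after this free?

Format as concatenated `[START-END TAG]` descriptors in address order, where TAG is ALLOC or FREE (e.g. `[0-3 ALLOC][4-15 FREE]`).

Op 1: a = malloc(4) -> a = 0; heap: [0-3 ALLOC][4-24 FREE]
Op 2: free(a) -> (freed a); heap: [0-24 FREE]
Op 3: b = malloc(8) -> b = 0; heap: [0-7 ALLOC][8-24 FREE]
Op 4: b = realloc(b, 10) -> b = 0; heap: [0-9 ALLOC][10-24 FREE]
Op 5: c = malloc(6) -> c = 10; heap: [0-9 ALLOC][10-15 ALLOC][16-24 FREE]
free(c): c = 10 -> block [10-15 ALLOC]; mark free, coalesce with adjacent free neighbors -> [0-9 ALLOC][10-24 FREE]

Answer: [0-9 ALLOC][10-24 FREE]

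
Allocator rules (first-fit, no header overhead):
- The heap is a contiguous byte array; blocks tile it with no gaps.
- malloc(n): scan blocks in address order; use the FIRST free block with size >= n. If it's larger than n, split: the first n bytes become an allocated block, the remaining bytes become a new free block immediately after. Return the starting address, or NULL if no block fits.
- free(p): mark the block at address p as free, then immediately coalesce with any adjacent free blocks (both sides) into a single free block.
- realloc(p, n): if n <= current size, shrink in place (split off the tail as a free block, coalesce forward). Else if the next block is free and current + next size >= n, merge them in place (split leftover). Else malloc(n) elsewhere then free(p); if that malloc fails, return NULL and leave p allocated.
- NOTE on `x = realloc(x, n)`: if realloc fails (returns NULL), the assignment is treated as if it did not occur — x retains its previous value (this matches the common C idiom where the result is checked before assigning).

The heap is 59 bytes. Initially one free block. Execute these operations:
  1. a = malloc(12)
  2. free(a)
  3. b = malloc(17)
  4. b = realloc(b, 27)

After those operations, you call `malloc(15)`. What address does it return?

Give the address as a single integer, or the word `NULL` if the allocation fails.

Answer: 27

Derivation:
Op 1: a = malloc(12) -> a = 0; heap: [0-11 ALLOC][12-58 FREE]
Op 2: free(a) -> (freed a); heap: [0-58 FREE]
Op 3: b = malloc(17) -> b = 0; heap: [0-16 ALLOC][17-58 FREE]
Op 4: b = realloc(b, 27) -> b = 0; heap: [0-26 ALLOC][27-58 FREE]
malloc(15): first-fit scan over [0-26 ALLOC][27-58 FREE] -> 27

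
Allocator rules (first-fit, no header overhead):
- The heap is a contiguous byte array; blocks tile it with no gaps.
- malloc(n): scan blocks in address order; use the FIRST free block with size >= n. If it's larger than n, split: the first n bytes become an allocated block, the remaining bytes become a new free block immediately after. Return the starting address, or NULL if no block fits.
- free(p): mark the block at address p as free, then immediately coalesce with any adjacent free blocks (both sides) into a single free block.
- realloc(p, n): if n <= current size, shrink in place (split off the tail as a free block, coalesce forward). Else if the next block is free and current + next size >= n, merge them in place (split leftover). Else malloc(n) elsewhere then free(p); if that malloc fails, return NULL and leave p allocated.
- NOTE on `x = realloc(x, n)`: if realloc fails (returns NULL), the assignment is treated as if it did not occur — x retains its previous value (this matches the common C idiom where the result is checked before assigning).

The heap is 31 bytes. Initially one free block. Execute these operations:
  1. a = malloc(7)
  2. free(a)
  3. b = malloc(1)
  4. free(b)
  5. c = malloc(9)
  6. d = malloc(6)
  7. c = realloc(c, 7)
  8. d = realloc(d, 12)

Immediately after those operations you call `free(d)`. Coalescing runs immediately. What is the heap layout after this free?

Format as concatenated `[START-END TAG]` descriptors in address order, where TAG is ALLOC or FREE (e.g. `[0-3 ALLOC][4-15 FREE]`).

Answer: [0-6 ALLOC][7-30 FREE]

Derivation:
Op 1: a = malloc(7) -> a = 0; heap: [0-6 ALLOC][7-30 FREE]
Op 2: free(a) -> (freed a); heap: [0-30 FREE]
Op 3: b = malloc(1) -> b = 0; heap: [0-0 ALLOC][1-30 FREE]
Op 4: free(b) -> (freed b); heap: [0-30 FREE]
Op 5: c = malloc(9) -> c = 0; heap: [0-8 ALLOC][9-30 FREE]
Op 6: d = malloc(6) -> d = 9; heap: [0-8 ALLOC][9-14 ALLOC][15-30 FREE]
Op 7: c = realloc(c, 7) -> c = 0; heap: [0-6 ALLOC][7-8 FREE][9-14 ALLOC][15-30 FREE]
Op 8: d = realloc(d, 12) -> d = 9; heap: [0-6 ALLOC][7-8 FREE][9-20 ALLOC][21-30 FREE]
free(d): d = 9 -> block [9-20 ALLOC]; mark free, coalesce with adjacent free neighbors -> [0-6 ALLOC][7-30 FREE]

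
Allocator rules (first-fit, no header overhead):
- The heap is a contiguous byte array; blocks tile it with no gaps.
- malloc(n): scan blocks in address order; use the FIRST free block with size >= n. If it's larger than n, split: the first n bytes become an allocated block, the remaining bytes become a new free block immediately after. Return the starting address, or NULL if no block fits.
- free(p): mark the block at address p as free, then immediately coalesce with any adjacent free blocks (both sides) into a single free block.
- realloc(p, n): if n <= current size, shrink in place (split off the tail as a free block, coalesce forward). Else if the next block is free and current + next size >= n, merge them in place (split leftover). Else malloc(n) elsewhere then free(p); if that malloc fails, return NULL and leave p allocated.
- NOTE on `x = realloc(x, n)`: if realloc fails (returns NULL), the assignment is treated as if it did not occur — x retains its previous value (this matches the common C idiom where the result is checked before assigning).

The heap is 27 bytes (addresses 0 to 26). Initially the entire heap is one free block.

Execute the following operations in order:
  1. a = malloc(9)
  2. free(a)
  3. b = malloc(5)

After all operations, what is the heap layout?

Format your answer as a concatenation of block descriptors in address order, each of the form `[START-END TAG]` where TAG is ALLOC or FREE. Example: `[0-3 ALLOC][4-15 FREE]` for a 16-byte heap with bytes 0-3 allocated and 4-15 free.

Answer: [0-4 ALLOC][5-26 FREE]

Derivation:
Op 1: a = malloc(9) -> a = 0; heap: [0-8 ALLOC][9-26 FREE]
Op 2: free(a) -> (freed a); heap: [0-26 FREE]
Op 3: b = malloc(5) -> b = 0; heap: [0-4 ALLOC][5-26 FREE]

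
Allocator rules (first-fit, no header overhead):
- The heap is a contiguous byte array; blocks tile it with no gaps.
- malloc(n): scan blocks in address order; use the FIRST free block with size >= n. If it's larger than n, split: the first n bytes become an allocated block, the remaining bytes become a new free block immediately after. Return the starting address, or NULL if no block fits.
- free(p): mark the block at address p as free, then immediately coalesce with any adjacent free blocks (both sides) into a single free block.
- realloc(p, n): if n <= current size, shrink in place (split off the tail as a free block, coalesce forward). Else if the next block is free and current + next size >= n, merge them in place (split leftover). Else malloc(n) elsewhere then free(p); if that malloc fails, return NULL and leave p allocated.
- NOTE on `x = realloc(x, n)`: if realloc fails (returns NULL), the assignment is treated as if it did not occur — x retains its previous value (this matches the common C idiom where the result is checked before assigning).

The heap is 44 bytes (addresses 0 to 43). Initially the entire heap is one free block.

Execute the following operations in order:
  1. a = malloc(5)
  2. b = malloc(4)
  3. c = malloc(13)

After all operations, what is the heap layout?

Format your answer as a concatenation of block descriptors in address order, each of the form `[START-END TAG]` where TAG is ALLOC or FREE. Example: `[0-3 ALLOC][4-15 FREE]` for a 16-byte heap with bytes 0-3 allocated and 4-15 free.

Answer: [0-4 ALLOC][5-8 ALLOC][9-21 ALLOC][22-43 FREE]

Derivation:
Op 1: a = malloc(5) -> a = 0; heap: [0-4 ALLOC][5-43 FREE]
Op 2: b = malloc(4) -> b = 5; heap: [0-4 ALLOC][5-8 ALLOC][9-43 FREE]
Op 3: c = malloc(13) -> c = 9; heap: [0-4 ALLOC][5-8 ALLOC][9-21 ALLOC][22-43 FREE]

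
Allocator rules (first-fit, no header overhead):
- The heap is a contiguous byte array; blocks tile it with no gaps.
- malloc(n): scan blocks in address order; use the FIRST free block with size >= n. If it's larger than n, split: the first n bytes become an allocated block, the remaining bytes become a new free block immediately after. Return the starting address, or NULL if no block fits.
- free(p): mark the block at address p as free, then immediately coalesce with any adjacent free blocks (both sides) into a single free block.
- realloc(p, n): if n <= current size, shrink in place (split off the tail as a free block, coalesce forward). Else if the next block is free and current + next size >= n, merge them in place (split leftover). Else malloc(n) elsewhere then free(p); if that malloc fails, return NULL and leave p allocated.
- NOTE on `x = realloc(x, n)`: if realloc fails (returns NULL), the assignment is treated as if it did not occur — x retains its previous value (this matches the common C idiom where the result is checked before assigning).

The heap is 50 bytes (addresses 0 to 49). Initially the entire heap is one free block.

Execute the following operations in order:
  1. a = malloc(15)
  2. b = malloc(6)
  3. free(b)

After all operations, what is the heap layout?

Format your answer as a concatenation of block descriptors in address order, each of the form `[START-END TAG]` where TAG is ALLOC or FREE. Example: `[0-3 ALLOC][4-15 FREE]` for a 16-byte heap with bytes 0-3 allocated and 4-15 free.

Op 1: a = malloc(15) -> a = 0; heap: [0-14 ALLOC][15-49 FREE]
Op 2: b = malloc(6) -> b = 15; heap: [0-14 ALLOC][15-20 ALLOC][21-49 FREE]
Op 3: free(b) -> (freed b); heap: [0-14 ALLOC][15-49 FREE]

Answer: [0-14 ALLOC][15-49 FREE]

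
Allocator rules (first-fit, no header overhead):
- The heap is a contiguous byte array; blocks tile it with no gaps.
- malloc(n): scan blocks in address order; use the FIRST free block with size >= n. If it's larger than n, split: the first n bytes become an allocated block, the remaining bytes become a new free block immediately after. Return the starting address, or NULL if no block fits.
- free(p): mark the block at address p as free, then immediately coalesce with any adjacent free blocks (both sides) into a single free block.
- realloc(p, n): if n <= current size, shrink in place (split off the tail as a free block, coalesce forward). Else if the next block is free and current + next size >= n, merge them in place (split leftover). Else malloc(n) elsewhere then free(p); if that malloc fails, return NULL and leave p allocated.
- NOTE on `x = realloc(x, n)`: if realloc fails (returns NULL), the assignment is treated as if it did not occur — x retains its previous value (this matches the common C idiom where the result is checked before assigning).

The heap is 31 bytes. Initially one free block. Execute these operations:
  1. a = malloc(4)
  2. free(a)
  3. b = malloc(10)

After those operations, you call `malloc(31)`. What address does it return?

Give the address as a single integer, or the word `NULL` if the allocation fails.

Op 1: a = malloc(4) -> a = 0; heap: [0-3 ALLOC][4-30 FREE]
Op 2: free(a) -> (freed a); heap: [0-30 FREE]
Op 3: b = malloc(10) -> b = 0; heap: [0-9 ALLOC][10-30 FREE]
malloc(31): first-fit scan over [0-9 ALLOC][10-30 FREE] -> NULL

Answer: NULL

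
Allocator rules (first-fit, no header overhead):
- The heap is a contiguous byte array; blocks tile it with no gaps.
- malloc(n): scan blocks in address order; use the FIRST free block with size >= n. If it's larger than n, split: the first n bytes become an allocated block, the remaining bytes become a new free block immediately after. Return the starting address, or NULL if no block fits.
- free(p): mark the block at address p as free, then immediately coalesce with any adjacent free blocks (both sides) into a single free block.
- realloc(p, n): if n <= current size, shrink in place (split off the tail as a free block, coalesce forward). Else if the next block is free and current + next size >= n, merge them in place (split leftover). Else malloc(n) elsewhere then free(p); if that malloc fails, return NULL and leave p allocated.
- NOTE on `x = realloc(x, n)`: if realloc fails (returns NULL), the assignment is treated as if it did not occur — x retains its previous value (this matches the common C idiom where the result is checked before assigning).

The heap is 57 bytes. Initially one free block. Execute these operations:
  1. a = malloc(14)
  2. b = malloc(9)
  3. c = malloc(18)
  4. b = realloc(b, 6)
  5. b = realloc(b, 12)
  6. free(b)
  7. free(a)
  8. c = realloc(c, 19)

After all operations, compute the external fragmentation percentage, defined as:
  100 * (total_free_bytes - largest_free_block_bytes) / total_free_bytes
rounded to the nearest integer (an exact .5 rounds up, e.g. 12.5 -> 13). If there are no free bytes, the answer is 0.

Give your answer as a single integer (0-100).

Answer: 39

Derivation:
Op 1: a = malloc(14) -> a = 0; heap: [0-13 ALLOC][14-56 FREE]
Op 2: b = malloc(9) -> b = 14; heap: [0-13 ALLOC][14-22 ALLOC][23-56 FREE]
Op 3: c = malloc(18) -> c = 23; heap: [0-13 ALLOC][14-22 ALLOC][23-40 ALLOC][41-56 FREE]
Op 4: b = realloc(b, 6) -> b = 14; heap: [0-13 ALLOC][14-19 ALLOC][20-22 FREE][23-40 ALLOC][41-56 FREE]
Op 5: b = realloc(b, 12) -> b = 41; heap: [0-13 ALLOC][14-22 FREE][23-40 ALLOC][41-52 ALLOC][53-56 FREE]
Op 6: free(b) -> (freed b); heap: [0-13 ALLOC][14-22 FREE][23-40 ALLOC][41-56 FREE]
Op 7: free(a) -> (freed a); heap: [0-22 FREE][23-40 ALLOC][41-56 FREE]
Op 8: c = realloc(c, 19) -> c = 23; heap: [0-22 FREE][23-41 ALLOC][42-56 FREE]
Free blocks: [23 15] total_free=38 largest=23 -> 100*(38-23)/38 = 1500/38 ≈ 39.474 -> rounds to 39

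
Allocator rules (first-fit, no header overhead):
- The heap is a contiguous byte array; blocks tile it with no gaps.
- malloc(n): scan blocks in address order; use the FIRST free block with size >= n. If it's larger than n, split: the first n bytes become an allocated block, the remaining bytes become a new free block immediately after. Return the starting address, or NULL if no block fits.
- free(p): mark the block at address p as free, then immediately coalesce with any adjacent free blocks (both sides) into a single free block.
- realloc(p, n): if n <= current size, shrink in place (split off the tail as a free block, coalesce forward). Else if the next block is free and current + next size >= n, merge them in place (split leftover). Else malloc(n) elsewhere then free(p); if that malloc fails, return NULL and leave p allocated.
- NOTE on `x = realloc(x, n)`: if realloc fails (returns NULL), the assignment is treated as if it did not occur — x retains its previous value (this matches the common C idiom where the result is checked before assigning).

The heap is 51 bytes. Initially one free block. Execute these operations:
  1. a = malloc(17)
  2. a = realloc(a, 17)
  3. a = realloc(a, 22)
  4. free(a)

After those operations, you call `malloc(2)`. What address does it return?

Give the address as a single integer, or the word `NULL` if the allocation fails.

Answer: 0

Derivation:
Op 1: a = malloc(17) -> a = 0; heap: [0-16 ALLOC][17-50 FREE]
Op 2: a = realloc(a, 17) -> a = 0; heap: [0-16 ALLOC][17-50 FREE]
Op 3: a = realloc(a, 22) -> a = 0; heap: [0-21 ALLOC][22-50 FREE]
Op 4: free(a) -> (freed a); heap: [0-50 FREE]
malloc(2): first-fit scan over [0-50 FREE] -> 0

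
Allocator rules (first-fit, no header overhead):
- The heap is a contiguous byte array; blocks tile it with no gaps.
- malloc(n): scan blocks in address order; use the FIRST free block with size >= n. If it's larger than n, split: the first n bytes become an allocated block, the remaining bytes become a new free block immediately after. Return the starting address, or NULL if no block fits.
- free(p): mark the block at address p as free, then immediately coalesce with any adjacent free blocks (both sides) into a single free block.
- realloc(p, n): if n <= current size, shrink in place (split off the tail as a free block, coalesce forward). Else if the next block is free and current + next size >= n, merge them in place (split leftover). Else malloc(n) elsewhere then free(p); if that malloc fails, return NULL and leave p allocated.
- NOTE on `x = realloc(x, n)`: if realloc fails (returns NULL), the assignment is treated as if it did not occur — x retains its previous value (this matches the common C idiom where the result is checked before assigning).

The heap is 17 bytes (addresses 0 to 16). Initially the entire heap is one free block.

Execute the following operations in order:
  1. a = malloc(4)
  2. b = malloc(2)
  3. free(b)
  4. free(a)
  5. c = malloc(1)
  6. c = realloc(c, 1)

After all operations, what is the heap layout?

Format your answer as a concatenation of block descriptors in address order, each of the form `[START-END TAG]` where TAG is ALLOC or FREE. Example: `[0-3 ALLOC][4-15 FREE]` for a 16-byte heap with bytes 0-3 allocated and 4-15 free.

Answer: [0-0 ALLOC][1-16 FREE]

Derivation:
Op 1: a = malloc(4) -> a = 0; heap: [0-3 ALLOC][4-16 FREE]
Op 2: b = malloc(2) -> b = 4; heap: [0-3 ALLOC][4-5 ALLOC][6-16 FREE]
Op 3: free(b) -> (freed b); heap: [0-3 ALLOC][4-16 FREE]
Op 4: free(a) -> (freed a); heap: [0-16 FREE]
Op 5: c = malloc(1) -> c = 0; heap: [0-0 ALLOC][1-16 FREE]
Op 6: c = realloc(c, 1) -> c = 0; heap: [0-0 ALLOC][1-16 FREE]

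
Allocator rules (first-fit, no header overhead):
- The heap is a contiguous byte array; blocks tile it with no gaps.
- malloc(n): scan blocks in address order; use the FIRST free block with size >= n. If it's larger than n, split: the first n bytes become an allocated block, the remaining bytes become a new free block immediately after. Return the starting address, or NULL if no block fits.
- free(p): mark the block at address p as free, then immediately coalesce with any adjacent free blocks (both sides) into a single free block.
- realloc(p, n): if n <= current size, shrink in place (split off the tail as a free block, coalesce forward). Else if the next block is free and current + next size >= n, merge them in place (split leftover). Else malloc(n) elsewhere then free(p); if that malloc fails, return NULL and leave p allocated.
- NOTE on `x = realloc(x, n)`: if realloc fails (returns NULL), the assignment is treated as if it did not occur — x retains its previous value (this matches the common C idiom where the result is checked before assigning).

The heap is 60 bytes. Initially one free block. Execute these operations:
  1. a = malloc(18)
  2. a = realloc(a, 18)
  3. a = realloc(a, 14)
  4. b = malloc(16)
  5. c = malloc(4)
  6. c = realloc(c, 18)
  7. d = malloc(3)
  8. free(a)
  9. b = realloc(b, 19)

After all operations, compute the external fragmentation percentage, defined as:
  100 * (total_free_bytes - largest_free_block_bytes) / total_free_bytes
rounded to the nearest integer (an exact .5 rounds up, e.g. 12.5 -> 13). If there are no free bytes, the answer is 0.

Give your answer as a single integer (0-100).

Op 1: a = malloc(18) -> a = 0; heap: [0-17 ALLOC][18-59 FREE]
Op 2: a = realloc(a, 18) -> a = 0; heap: [0-17 ALLOC][18-59 FREE]
Op 3: a = realloc(a, 14) -> a = 0; heap: [0-13 ALLOC][14-59 FREE]
Op 4: b = malloc(16) -> b = 14; heap: [0-13 ALLOC][14-29 ALLOC][30-59 FREE]
Op 5: c = malloc(4) -> c = 30; heap: [0-13 ALLOC][14-29 ALLOC][30-33 ALLOC][34-59 FREE]
Op 6: c = realloc(c, 18) -> c = 30; heap: [0-13 ALLOC][14-29 ALLOC][30-47 ALLOC][48-59 FREE]
Op 7: d = malloc(3) -> d = 48; heap: [0-13 ALLOC][14-29 ALLOC][30-47 ALLOC][48-50 ALLOC][51-59 FREE]
Op 8: free(a) -> (freed a); heap: [0-13 FREE][14-29 ALLOC][30-47 ALLOC][48-50 ALLOC][51-59 FREE]
Op 9: b = realloc(b, 19) -> NULL (b unchanged); heap: [0-13 FREE][14-29 ALLOC][30-47 ALLOC][48-50 ALLOC][51-59 FREE]
Free blocks: [14 9] total_free=23 largest=14 -> 100*(23-14)/23 = 900/23 ≈ 39.130 -> rounds to 39

Answer: 39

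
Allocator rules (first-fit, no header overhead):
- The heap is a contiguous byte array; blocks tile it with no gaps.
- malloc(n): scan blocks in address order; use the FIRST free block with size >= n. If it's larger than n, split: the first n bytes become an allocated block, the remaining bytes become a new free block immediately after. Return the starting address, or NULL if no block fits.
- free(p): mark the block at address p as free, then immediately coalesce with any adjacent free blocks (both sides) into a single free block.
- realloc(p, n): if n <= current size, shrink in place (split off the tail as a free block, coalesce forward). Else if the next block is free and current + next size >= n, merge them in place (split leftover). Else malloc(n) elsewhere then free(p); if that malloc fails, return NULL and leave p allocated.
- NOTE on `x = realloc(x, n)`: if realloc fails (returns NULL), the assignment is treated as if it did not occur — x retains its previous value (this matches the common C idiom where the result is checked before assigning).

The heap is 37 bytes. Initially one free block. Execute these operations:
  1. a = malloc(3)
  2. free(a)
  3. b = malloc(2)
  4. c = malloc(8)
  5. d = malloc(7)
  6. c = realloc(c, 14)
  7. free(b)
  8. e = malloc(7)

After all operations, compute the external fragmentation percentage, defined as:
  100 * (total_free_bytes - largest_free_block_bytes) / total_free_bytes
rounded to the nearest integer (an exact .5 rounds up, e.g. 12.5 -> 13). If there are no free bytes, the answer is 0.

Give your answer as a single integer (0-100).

Op 1: a = malloc(3) -> a = 0; heap: [0-2 ALLOC][3-36 FREE]
Op 2: free(a) -> (freed a); heap: [0-36 FREE]
Op 3: b = malloc(2) -> b = 0; heap: [0-1 ALLOC][2-36 FREE]
Op 4: c = malloc(8) -> c = 2; heap: [0-1 ALLOC][2-9 ALLOC][10-36 FREE]
Op 5: d = malloc(7) -> d = 10; heap: [0-1 ALLOC][2-9 ALLOC][10-16 ALLOC][17-36 FREE]
Op 6: c = realloc(c, 14) -> c = 17; heap: [0-1 ALLOC][2-9 FREE][10-16 ALLOC][17-30 ALLOC][31-36 FREE]
Op 7: free(b) -> (freed b); heap: [0-9 FREE][10-16 ALLOC][17-30 ALLOC][31-36 FREE]
Op 8: e = malloc(7) -> e = 0; heap: [0-6 ALLOC][7-9 FREE][10-16 ALLOC][17-30 ALLOC][31-36 FREE]
Free blocks: [3 6] total_free=9 largest=6 -> 100*(9-6)/9 = 300/9 ≈ 33.333 -> rounds to 33

Answer: 33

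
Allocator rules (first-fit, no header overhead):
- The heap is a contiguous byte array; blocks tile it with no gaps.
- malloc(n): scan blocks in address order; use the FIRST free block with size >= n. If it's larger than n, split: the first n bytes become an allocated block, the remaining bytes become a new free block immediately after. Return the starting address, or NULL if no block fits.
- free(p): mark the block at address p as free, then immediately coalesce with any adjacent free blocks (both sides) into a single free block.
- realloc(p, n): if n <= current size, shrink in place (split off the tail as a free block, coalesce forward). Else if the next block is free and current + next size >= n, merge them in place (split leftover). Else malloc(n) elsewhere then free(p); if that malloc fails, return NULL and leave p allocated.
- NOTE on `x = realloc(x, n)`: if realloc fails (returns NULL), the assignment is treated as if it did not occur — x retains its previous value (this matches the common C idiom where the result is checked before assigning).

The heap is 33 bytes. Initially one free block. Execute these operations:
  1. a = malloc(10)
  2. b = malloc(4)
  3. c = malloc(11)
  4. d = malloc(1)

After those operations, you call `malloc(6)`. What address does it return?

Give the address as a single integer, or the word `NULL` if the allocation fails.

Op 1: a = malloc(10) -> a = 0; heap: [0-9 ALLOC][10-32 FREE]
Op 2: b = malloc(4) -> b = 10; heap: [0-9 ALLOC][10-13 ALLOC][14-32 FREE]
Op 3: c = malloc(11) -> c = 14; heap: [0-9 ALLOC][10-13 ALLOC][14-24 ALLOC][25-32 FREE]
Op 4: d = malloc(1) -> d = 25; heap: [0-9 ALLOC][10-13 ALLOC][14-24 ALLOC][25-25 ALLOC][26-32 FREE]
malloc(6): first-fit scan over [0-9 ALLOC][10-13 ALLOC][14-24 ALLOC][25-25 ALLOC][26-32 FREE] -> 26

Answer: 26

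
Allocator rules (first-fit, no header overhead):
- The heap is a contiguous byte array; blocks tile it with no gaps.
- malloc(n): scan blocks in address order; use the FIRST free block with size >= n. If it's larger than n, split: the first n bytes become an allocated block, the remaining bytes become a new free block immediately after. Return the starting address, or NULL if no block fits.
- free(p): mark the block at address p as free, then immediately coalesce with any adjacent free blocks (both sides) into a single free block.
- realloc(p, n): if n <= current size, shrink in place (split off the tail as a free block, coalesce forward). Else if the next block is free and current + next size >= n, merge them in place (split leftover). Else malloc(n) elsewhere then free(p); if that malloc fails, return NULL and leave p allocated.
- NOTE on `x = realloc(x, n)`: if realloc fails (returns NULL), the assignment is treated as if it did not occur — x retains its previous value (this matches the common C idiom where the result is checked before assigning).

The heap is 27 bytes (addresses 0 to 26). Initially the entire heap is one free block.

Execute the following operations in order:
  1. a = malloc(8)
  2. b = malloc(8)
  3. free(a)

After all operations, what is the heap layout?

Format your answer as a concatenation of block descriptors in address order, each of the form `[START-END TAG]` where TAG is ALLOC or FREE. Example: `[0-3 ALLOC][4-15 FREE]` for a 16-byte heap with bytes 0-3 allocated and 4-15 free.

Op 1: a = malloc(8) -> a = 0; heap: [0-7 ALLOC][8-26 FREE]
Op 2: b = malloc(8) -> b = 8; heap: [0-7 ALLOC][8-15 ALLOC][16-26 FREE]
Op 3: free(a) -> (freed a); heap: [0-7 FREE][8-15 ALLOC][16-26 FREE]

Answer: [0-7 FREE][8-15 ALLOC][16-26 FREE]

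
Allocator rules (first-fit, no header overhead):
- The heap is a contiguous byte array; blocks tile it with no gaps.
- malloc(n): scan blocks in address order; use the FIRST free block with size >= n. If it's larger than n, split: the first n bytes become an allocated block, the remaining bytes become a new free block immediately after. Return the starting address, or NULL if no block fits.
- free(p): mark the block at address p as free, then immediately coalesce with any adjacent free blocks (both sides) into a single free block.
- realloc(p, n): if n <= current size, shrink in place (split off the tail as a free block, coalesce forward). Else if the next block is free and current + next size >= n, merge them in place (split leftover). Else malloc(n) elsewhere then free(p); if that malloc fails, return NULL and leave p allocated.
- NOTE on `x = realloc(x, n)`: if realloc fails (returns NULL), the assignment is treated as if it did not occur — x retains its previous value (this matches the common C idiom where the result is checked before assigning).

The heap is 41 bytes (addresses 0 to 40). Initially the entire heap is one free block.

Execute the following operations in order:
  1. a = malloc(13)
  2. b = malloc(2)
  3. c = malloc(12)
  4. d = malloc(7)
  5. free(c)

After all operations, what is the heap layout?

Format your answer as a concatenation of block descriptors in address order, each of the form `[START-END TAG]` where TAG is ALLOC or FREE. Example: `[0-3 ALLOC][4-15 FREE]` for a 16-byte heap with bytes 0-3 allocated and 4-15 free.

Answer: [0-12 ALLOC][13-14 ALLOC][15-26 FREE][27-33 ALLOC][34-40 FREE]

Derivation:
Op 1: a = malloc(13) -> a = 0; heap: [0-12 ALLOC][13-40 FREE]
Op 2: b = malloc(2) -> b = 13; heap: [0-12 ALLOC][13-14 ALLOC][15-40 FREE]
Op 3: c = malloc(12) -> c = 15; heap: [0-12 ALLOC][13-14 ALLOC][15-26 ALLOC][27-40 FREE]
Op 4: d = malloc(7) -> d = 27; heap: [0-12 ALLOC][13-14 ALLOC][15-26 ALLOC][27-33 ALLOC][34-40 FREE]
Op 5: free(c) -> (freed c); heap: [0-12 ALLOC][13-14 ALLOC][15-26 FREE][27-33 ALLOC][34-40 FREE]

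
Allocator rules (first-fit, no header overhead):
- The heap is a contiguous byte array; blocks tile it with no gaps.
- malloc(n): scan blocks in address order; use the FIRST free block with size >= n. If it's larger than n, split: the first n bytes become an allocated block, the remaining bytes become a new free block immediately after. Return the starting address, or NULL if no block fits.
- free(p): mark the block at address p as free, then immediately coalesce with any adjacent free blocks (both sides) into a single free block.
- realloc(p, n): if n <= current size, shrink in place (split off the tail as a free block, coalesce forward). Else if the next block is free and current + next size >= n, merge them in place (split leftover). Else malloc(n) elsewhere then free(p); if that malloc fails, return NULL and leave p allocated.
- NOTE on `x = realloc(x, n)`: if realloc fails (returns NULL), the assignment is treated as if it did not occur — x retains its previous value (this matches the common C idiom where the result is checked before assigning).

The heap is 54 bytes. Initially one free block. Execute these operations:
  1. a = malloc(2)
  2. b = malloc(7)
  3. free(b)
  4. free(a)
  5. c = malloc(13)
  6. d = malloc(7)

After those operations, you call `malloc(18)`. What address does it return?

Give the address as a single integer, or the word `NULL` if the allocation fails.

Op 1: a = malloc(2) -> a = 0; heap: [0-1 ALLOC][2-53 FREE]
Op 2: b = malloc(7) -> b = 2; heap: [0-1 ALLOC][2-8 ALLOC][9-53 FREE]
Op 3: free(b) -> (freed b); heap: [0-1 ALLOC][2-53 FREE]
Op 4: free(a) -> (freed a); heap: [0-53 FREE]
Op 5: c = malloc(13) -> c = 0; heap: [0-12 ALLOC][13-53 FREE]
Op 6: d = malloc(7) -> d = 13; heap: [0-12 ALLOC][13-19 ALLOC][20-53 FREE]
malloc(18): first-fit scan over [0-12 ALLOC][13-19 ALLOC][20-53 FREE] -> 20

Answer: 20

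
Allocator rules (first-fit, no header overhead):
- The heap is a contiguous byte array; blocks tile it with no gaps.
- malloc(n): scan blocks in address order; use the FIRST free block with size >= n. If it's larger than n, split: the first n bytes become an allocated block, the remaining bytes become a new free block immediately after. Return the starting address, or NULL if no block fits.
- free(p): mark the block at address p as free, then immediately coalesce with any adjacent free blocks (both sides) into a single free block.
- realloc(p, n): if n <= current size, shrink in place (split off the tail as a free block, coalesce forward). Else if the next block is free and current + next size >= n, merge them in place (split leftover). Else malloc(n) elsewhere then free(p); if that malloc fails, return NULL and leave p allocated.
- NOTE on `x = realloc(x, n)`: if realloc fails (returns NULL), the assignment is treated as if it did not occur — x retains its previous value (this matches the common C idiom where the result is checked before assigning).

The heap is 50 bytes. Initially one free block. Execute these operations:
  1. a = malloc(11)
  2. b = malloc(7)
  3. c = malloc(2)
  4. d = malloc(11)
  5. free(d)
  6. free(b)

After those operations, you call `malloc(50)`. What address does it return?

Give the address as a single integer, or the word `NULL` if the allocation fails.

Op 1: a = malloc(11) -> a = 0; heap: [0-10 ALLOC][11-49 FREE]
Op 2: b = malloc(7) -> b = 11; heap: [0-10 ALLOC][11-17 ALLOC][18-49 FREE]
Op 3: c = malloc(2) -> c = 18; heap: [0-10 ALLOC][11-17 ALLOC][18-19 ALLOC][20-49 FREE]
Op 4: d = malloc(11) -> d = 20; heap: [0-10 ALLOC][11-17 ALLOC][18-19 ALLOC][20-30 ALLOC][31-49 FREE]
Op 5: free(d) -> (freed d); heap: [0-10 ALLOC][11-17 ALLOC][18-19 ALLOC][20-49 FREE]
Op 6: free(b) -> (freed b); heap: [0-10 ALLOC][11-17 FREE][18-19 ALLOC][20-49 FREE]
malloc(50): first-fit scan over [0-10 ALLOC][11-17 FREE][18-19 ALLOC][20-49 FREE] -> NULL

Answer: NULL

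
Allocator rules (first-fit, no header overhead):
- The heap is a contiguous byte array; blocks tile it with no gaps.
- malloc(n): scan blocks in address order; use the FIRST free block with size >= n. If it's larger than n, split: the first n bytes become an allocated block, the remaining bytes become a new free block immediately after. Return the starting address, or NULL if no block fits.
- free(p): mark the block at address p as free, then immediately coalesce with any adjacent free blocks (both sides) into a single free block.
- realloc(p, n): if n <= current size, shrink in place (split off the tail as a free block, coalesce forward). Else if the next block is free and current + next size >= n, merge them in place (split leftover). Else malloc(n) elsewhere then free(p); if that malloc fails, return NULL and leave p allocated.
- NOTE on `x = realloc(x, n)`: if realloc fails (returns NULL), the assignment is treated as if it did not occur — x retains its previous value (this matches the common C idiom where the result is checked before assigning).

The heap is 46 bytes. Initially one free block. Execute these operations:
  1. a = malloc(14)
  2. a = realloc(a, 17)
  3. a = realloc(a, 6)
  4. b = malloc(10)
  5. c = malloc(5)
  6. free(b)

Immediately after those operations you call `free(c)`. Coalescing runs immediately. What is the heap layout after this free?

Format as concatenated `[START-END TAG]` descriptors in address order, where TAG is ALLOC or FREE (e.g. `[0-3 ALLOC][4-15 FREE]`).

Op 1: a = malloc(14) -> a = 0; heap: [0-13 ALLOC][14-45 FREE]
Op 2: a = realloc(a, 17) -> a = 0; heap: [0-16 ALLOC][17-45 FREE]
Op 3: a = realloc(a, 6) -> a = 0; heap: [0-5 ALLOC][6-45 FREE]
Op 4: b = malloc(10) -> b = 6; heap: [0-5 ALLOC][6-15 ALLOC][16-45 FREE]
Op 5: c = malloc(5) -> c = 16; heap: [0-5 ALLOC][6-15 ALLOC][16-20 ALLOC][21-45 FREE]
Op 6: free(b) -> (freed b); heap: [0-5 ALLOC][6-15 FREE][16-20 ALLOC][21-45 FREE]
free(c): c = 16 -> block [16-20 ALLOC]; mark free, coalesce with adjacent free neighbors -> [0-5 ALLOC][6-45 FREE]

Answer: [0-5 ALLOC][6-45 FREE]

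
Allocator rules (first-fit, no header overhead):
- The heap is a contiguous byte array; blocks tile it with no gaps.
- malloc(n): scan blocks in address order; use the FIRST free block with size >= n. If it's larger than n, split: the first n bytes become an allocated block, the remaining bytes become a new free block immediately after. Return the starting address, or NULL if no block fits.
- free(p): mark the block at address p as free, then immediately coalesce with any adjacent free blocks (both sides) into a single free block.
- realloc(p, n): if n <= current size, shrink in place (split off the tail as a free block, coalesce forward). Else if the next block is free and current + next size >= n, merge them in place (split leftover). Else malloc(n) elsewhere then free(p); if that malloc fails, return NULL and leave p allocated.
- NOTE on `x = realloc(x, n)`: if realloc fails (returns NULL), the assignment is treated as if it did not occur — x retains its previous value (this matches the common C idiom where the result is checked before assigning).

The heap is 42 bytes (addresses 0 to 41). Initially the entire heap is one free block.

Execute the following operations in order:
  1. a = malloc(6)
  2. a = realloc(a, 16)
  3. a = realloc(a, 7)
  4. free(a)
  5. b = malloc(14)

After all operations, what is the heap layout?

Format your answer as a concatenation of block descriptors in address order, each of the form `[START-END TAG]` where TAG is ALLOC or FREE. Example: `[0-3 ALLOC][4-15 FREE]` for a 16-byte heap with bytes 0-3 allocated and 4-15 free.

Answer: [0-13 ALLOC][14-41 FREE]

Derivation:
Op 1: a = malloc(6) -> a = 0; heap: [0-5 ALLOC][6-41 FREE]
Op 2: a = realloc(a, 16) -> a = 0; heap: [0-15 ALLOC][16-41 FREE]
Op 3: a = realloc(a, 7) -> a = 0; heap: [0-6 ALLOC][7-41 FREE]
Op 4: free(a) -> (freed a); heap: [0-41 FREE]
Op 5: b = malloc(14) -> b = 0; heap: [0-13 ALLOC][14-41 FREE]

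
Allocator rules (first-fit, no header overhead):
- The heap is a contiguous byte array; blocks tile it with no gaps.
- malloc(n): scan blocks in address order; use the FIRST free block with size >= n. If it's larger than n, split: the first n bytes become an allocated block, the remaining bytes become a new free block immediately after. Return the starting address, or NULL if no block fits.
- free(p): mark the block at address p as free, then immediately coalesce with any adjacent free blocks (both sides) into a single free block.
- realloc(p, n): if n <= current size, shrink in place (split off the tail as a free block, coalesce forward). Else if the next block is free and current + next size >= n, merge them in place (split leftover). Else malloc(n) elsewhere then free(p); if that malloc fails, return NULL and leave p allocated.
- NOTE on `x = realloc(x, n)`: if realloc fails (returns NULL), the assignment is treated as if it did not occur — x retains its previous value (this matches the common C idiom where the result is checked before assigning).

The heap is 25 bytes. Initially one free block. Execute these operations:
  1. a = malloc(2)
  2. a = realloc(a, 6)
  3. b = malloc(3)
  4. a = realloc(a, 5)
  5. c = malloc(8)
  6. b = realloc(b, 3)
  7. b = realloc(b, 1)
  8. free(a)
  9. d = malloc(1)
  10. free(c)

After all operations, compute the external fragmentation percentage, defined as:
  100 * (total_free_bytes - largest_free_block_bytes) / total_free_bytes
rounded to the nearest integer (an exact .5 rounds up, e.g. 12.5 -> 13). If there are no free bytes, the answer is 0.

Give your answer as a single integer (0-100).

Op 1: a = malloc(2) -> a = 0; heap: [0-1 ALLOC][2-24 FREE]
Op 2: a = realloc(a, 6) -> a = 0; heap: [0-5 ALLOC][6-24 FREE]
Op 3: b = malloc(3) -> b = 6; heap: [0-5 ALLOC][6-8 ALLOC][9-24 FREE]
Op 4: a = realloc(a, 5) -> a = 0; heap: [0-4 ALLOC][5-5 FREE][6-8 ALLOC][9-24 FREE]
Op 5: c = malloc(8) -> c = 9; heap: [0-4 ALLOC][5-5 FREE][6-8 ALLOC][9-16 ALLOC][17-24 FREE]
Op 6: b = realloc(b, 3) -> b = 6; heap: [0-4 ALLOC][5-5 FREE][6-8 ALLOC][9-16 ALLOC][17-24 FREE]
Op 7: b = realloc(b, 1) -> b = 6; heap: [0-4 ALLOC][5-5 FREE][6-6 ALLOC][7-8 FREE][9-16 ALLOC][17-24 FREE]
Op 8: free(a) -> (freed a); heap: [0-5 FREE][6-6 ALLOC][7-8 FREE][9-16 ALLOC][17-24 FREE]
Op 9: d = malloc(1) -> d = 0; heap: [0-0 ALLOC][1-5 FREE][6-6 ALLOC][7-8 FREE][9-16 ALLOC][17-24 FREE]
Op 10: free(c) -> (freed c); heap: [0-0 ALLOC][1-5 FREE][6-6 ALLOC][7-24 FREE]
Free blocks: [5 18] total_free=23 largest=18 -> 100*(23-18)/23 = 500/23 ≈ 21.739 -> rounds to 22

Answer: 22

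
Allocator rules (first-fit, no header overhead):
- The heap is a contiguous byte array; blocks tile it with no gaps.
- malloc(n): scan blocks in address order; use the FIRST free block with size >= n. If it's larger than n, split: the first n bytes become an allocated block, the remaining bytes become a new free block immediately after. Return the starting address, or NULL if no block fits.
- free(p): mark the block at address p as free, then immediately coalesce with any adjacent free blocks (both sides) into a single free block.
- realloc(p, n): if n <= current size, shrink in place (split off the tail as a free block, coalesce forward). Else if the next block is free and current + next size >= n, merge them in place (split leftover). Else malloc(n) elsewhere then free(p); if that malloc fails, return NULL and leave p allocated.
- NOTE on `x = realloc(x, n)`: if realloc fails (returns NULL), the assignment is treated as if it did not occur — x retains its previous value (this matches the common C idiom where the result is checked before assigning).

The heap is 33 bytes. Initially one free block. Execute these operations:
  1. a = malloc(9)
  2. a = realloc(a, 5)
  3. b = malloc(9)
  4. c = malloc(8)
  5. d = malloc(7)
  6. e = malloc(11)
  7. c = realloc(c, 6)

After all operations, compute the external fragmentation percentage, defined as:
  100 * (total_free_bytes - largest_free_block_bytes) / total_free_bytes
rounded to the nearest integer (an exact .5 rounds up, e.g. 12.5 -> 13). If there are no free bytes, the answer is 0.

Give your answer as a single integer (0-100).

Answer: 33

Derivation:
Op 1: a = malloc(9) -> a = 0; heap: [0-8 ALLOC][9-32 FREE]
Op 2: a = realloc(a, 5) -> a = 0; heap: [0-4 ALLOC][5-32 FREE]
Op 3: b = malloc(9) -> b = 5; heap: [0-4 ALLOC][5-13 ALLOC][14-32 FREE]
Op 4: c = malloc(8) -> c = 14; heap: [0-4 ALLOC][5-13 ALLOC][14-21 ALLOC][22-32 FREE]
Op 5: d = malloc(7) -> d = 22; heap: [0-4 ALLOC][5-13 ALLOC][14-21 ALLOC][22-28 ALLOC][29-32 FREE]
Op 6: e = malloc(11) -> e = NULL; heap: [0-4 ALLOC][5-13 ALLOC][14-21 ALLOC][22-28 ALLOC][29-32 FREE]
Op 7: c = realloc(c, 6) -> c = 14; heap: [0-4 ALLOC][5-13 ALLOC][14-19 ALLOC][20-21 FREE][22-28 ALLOC][29-32 FREE]
Free blocks: [2 4] total_free=6 largest=4 -> 100*(6-4)/6 = 200/6 ≈ 33.333 -> rounds to 33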